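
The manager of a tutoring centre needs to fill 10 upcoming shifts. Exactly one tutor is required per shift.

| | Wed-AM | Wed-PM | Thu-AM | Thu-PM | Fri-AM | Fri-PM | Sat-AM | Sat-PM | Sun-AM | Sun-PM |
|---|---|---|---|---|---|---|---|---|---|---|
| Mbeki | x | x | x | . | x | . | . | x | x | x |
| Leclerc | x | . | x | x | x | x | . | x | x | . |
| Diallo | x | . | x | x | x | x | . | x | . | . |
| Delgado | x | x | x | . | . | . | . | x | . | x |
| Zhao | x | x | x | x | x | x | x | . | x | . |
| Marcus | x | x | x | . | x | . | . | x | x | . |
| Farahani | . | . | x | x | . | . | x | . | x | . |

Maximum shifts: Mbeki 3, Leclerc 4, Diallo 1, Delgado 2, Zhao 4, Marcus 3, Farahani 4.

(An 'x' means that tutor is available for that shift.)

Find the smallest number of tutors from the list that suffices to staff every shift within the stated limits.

3

10 slots to fill and no one can take more than 4, so at least ⌈10/4⌉ = 3 tutors are needed.
Mbeki, Leclerc, and Zhao alone can cover everything: Wed-AM→Leclerc, Wed-PM→Mbeki, Thu-AM→Leclerc, Thu-PM→Leclerc, Fri-AM→Zhao, Fri-PM→Leclerc, Sat-AM→Zhao, Sat-PM→Mbeki, Sun-AM→Zhao, Sun-PM→Mbeki.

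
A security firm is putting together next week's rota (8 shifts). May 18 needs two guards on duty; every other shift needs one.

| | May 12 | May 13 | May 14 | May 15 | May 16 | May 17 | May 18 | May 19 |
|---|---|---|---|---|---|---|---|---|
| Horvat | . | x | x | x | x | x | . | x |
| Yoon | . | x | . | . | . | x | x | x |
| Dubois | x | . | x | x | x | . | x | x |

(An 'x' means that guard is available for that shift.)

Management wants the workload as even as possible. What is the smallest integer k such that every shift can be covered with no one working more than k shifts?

3

With 3 guards and 9 worker-slots to fill, someone must work at least ⌈9/3⌉ = 3 shifts, so k ≥ 3.
k = 3 works: May 12→Dubois, May 13→Horvat, May 14→Horvat, May 15→Horvat, May 16→Dubois, May 17→Yoon, May 18→Yoon+Dubois, May 19→Yoon.
Loads: Horvat 3, Yoon 3, Dubois 3 — all ≤ 3.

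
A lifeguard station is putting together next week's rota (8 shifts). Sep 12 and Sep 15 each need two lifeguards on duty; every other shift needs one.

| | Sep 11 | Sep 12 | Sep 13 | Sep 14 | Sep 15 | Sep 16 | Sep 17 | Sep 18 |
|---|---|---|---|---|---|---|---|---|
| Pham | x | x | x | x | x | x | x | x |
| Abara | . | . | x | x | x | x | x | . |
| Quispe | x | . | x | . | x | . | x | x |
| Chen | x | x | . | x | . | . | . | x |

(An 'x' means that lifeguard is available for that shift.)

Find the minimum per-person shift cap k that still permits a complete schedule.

With 4 lifeguards and 10 worker-slots to fill, someone must work at least ⌈10/4⌉ = 3 shifts, so k ≥ 3.
k = 3 works: Sep 11→Pham, Sep 12→Pham+Chen, Sep 13→Abara, Sep 14→Abara, Sep 15→Abara+Quispe, Sep 16→Pham, Sep 17→Quispe, Sep 18→Quispe.
Loads: Pham 3, Abara 3, Quispe 3, Chen 1 — all ≤ 3.

3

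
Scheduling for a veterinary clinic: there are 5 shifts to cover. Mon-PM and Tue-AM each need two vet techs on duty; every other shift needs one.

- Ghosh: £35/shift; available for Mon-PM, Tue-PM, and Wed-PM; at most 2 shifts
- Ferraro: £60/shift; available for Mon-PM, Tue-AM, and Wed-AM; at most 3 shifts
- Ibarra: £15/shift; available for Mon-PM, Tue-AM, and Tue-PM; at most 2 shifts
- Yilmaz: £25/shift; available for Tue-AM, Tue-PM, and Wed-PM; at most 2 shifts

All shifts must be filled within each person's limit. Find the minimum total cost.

£210

Wed-AM can only be covered by Ferraro, so that assignment is forced.
Picking the cheapest available vet tech for each shift independently would cost £190, but that ignores the shift limits.
An optimal schedule: Mon-PM→Ibarra+Ghosh, Tue-AM→Ibarra+Yilmaz, Tue-PM→Ghosh, Wed-AM→Ferraro, Wed-PM→Yilmaz.
Total: 15 + 35 + 15 + 25 + 35 + 60 + 25 = £210.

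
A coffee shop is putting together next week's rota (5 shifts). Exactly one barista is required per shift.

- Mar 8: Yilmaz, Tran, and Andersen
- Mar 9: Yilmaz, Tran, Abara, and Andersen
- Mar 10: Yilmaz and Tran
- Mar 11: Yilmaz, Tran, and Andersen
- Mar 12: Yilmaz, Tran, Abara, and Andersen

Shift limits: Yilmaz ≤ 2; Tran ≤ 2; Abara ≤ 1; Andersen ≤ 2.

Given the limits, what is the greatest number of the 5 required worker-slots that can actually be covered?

5

Total capacity across all baristas is 2+2+1+2 = 7, and 5 slots are needed, so at most 5 can be filled.
An assignment achieving 5: Mar 8→Yilmaz, Mar 9→Tran, Mar 10→Yilmaz, Mar 11→Tran, Mar 12→Abara.
Loads: Yilmaz 2/2, Tran 2/2, Abara 1/1, Andersen 0/2.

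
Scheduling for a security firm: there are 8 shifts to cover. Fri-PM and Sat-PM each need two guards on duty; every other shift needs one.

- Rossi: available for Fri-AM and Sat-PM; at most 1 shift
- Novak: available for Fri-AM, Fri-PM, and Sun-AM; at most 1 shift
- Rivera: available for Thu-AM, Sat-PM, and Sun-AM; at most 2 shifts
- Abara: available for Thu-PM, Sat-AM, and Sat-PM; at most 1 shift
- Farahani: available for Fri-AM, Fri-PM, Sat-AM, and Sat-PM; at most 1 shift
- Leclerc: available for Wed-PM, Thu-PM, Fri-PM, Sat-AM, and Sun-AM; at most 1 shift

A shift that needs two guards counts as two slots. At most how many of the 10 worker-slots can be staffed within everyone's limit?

Total capacity across all guards is 1+1+2+1+1+1 = 7, and 10 slots are needed, so at most 7 can be filled.
An assignment achieving 7: Wed-PM→Leclerc, Thu-AM→Rivera, Thu-PM→Abara, Fri-AM→Rossi, Fri-PM→Novak+Farahani, Sun-AM→Rivera.
Loads: Rossi 1/1, Novak 1/1, Rivera 2/2, Abara 1/1, Farahani 1/1, Leclerc 1/1.

7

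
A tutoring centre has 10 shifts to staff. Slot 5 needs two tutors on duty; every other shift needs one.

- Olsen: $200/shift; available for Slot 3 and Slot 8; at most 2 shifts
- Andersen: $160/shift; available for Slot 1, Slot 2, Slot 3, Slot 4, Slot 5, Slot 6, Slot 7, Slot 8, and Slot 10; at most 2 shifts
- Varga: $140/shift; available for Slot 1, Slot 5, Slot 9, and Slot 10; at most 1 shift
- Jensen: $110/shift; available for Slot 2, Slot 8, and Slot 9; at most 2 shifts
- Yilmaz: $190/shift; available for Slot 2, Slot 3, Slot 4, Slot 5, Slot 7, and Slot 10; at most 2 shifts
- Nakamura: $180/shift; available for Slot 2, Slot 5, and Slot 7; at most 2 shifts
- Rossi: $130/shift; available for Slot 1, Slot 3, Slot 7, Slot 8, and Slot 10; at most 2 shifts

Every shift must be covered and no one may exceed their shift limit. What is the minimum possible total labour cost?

Slot 6 can only be covered by Andersen, so that assignment is forced.
Picking the cheapest available tutor for each shift independently would cost $1470, but that ignores the shift limits.
An optimal schedule: Slot 1→Rossi, Slot 2→Jensen, Slot 3→Yilmaz, Slot 4→Andersen, Slot 5→Nakamura+Yilmaz, Slot 6→Andersen, Slot 7→Nakamura, Slot 8→Rossi, Slot 9→Jensen, Slot 10→Varga.
Total: 130 + 110 + 190 + 160 + 180 + 190 + 160 + 180 + 130 + 110 + 140 = $1680.

$1680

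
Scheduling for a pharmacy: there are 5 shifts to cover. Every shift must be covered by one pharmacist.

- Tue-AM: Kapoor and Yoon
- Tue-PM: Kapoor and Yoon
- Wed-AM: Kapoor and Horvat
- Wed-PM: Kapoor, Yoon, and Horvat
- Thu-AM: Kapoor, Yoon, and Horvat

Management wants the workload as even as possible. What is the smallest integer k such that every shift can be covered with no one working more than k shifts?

With 3 pharmacists and 5 worker-slots to fill, someone must work at least ⌈5/3⌉ = 2 shifts, so k ≥ 2.
k = 2 works: Tue-AM→Kapoor, Tue-PM→Kapoor, Wed-AM→Horvat, Wed-PM→Yoon, Thu-AM→Yoon.
Loads: Kapoor 2, Yoon 2, Horvat 1 — all ≤ 2.

2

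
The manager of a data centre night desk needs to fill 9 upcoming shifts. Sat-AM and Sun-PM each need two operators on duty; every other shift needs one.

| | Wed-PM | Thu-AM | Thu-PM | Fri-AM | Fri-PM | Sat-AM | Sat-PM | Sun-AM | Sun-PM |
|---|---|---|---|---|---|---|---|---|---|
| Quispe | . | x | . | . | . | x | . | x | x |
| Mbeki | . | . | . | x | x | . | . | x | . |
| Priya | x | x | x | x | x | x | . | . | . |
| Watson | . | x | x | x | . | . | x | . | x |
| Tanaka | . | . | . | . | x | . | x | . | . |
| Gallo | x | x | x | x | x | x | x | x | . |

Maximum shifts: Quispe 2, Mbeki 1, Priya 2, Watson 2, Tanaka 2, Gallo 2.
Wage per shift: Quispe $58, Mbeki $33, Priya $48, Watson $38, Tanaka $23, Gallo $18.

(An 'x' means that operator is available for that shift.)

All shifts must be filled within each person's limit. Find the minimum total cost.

Sun-PM can only be covered by Quispe and Watson, so that assignment is forced.
Picking the cheapest available operator for each shift independently would cost $288, but that ignores the shift limits.
An optimal schedule: Wed-PM→Priya, Thu-AM→Watson, Thu-PM→Priya, Fri-AM→Gallo, Fri-PM→Tanaka, Sat-AM→Quispe+Gallo, Sat-PM→Tanaka, Sun-AM→Mbeki, Sun-PM→Quispe+Watson.
Total: 48 + 38 + 48 + 18 + 23 + 58 + 18 + 23 + 33 + 58 + 38 = $403.

$403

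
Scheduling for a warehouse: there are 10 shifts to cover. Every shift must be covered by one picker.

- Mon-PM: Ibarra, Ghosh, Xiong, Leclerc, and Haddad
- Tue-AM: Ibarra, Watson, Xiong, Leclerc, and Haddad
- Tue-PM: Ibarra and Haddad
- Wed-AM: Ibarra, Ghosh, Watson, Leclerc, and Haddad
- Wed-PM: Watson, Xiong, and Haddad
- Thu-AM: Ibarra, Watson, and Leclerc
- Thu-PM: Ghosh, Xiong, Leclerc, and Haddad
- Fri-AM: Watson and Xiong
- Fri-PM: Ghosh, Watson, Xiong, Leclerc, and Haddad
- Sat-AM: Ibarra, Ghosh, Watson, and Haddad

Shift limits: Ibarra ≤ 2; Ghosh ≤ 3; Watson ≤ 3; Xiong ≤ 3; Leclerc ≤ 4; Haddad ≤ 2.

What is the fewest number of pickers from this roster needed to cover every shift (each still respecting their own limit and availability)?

10 slots to fill and no one can take more than 4, so at least ⌈10/4⌉ = 3 pickers are needed.
No set of 3 pickers can cover every shift (each such set leaves at least one shift with no one available or exceeds a cap).
Ibarra, Ghosh, Watson, and Xiong alone can cover everything: Mon-PM→Ghosh, Tue-AM→Xiong, Tue-PM→Ibarra, Wed-AM→Ghosh, Wed-PM→Watson, Thu-AM→Ibarra, Thu-PM→Ghosh, Fri-AM→Watson, Fri-PM→Xiong, Sat-AM→Watson.

4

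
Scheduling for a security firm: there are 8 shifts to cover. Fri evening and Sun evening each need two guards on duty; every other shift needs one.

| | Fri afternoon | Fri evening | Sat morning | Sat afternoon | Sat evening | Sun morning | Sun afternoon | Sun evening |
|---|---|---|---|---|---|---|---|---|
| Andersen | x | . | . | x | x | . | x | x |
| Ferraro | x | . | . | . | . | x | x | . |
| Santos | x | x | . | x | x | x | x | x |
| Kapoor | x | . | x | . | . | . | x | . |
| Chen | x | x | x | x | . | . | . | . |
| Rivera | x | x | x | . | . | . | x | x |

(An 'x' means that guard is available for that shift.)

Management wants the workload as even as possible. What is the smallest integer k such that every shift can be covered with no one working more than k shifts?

2

With 6 guards and 10 worker-slots to fill, someone must work at least ⌈10/6⌉ = 2 shifts, so k ≥ 2.
k = 2 works: Fri afternoon→Kapoor, Fri evening→Santos+Chen, Sat morning→Kapoor, Sat afternoon→Andersen, Sat evening→Andersen, Sun morning→Ferraro, Sun afternoon→Ferraro, Sun evening→Santos+Rivera.
Loads: Andersen 2, Ferraro 2, Santos 2, Kapoor 2, Chen 1, Rivera 1 — all ≤ 2.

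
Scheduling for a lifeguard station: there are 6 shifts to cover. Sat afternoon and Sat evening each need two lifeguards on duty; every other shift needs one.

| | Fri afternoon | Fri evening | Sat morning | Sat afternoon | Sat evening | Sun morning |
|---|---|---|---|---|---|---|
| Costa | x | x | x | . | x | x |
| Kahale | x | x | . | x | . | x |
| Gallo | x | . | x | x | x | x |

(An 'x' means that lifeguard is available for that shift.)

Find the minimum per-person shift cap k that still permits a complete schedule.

3

With 3 lifeguards and 8 worker-slots to fill, someone must work at least ⌈8/3⌉ = 3 shifts, so k ≥ 3.
k = 3 works: Fri afternoon→Kahale, Fri evening→Costa, Sat morning→Costa, Sat afternoon→Kahale+Gallo, Sat evening→Costa+Gallo, Sun morning→Kahale.
Loads: Costa 3, Kahale 3, Gallo 2 — all ≤ 3.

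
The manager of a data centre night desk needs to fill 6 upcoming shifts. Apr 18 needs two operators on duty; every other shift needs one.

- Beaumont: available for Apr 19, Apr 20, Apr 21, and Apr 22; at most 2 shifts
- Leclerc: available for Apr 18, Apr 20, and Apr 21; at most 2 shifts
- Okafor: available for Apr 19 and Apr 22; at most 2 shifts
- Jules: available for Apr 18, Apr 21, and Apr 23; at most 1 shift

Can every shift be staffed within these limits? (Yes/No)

No

Total capacity is 7 and 7 slots are needed, so capacity alone doesn't rule it out.
Shifts {Apr 18, Apr 23} need 3 worker-slots in total, but the operators available for any of those shifts (Leclerc and Jules) can supply at most 2 among them. So no valid schedule exists.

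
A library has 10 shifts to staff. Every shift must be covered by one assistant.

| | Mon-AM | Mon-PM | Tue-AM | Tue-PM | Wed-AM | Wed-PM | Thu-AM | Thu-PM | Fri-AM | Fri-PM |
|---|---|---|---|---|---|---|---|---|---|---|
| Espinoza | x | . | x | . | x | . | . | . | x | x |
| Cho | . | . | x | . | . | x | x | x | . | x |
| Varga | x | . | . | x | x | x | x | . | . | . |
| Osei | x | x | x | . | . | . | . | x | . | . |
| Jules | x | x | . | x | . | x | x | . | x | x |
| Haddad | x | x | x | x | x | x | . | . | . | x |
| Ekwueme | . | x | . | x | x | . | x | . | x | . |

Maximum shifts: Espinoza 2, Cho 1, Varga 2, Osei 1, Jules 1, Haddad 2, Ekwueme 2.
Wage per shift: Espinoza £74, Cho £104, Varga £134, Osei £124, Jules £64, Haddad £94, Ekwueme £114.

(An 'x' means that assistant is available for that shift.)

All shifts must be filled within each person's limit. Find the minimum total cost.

Picking the cheapest available assistant for each shift independently would cost £700, but that ignores the shift limits.
An optimal schedule: Mon-AM→Osei, Mon-PM→Haddad, Tue-AM→Espinoza, Tue-PM→Haddad, Wed-AM→Ekwueme, Wed-PM→Varga, Thu-AM→Ekwueme, Thu-PM→Cho, Fri-AM→Jules, Fri-PM→Espinoza.
Total: 124 + 94 + 74 + 94 + 114 + 134 + 114 + 104 + 64 + 74 = £990.

£990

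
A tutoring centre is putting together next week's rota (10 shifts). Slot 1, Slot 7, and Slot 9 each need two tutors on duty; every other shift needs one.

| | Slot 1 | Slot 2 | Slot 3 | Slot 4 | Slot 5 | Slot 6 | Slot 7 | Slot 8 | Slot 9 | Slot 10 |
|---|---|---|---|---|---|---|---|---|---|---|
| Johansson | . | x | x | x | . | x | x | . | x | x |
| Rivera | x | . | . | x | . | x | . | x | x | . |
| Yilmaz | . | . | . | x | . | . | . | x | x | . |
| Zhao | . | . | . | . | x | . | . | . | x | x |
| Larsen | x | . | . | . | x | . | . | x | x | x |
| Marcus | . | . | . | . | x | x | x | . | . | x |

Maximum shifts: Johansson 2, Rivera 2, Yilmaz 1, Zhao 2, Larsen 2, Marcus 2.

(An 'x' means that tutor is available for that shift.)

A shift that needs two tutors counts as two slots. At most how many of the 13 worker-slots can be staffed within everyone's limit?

11

Total capacity across all tutors is 2+2+1+2+2+2 = 11, and 13 slots are needed, so at most 11 can be filled.
An assignment achieving 11: Slot 1→Rivera+Larsen, Slot 2→Johansson, Slot 3→Johansson, Slot 4→Rivera, Slot 5→Zhao, Slot 6→Marcus, Slot 7→Marcus, Slot 8→Yilmaz, Slot 9→Larsen, Slot 10→Zhao.
Loads: Johansson 2/2, Rivera 2/2, Yilmaz 1/1, Zhao 2/2, Larsen 2/2, Marcus 2/2.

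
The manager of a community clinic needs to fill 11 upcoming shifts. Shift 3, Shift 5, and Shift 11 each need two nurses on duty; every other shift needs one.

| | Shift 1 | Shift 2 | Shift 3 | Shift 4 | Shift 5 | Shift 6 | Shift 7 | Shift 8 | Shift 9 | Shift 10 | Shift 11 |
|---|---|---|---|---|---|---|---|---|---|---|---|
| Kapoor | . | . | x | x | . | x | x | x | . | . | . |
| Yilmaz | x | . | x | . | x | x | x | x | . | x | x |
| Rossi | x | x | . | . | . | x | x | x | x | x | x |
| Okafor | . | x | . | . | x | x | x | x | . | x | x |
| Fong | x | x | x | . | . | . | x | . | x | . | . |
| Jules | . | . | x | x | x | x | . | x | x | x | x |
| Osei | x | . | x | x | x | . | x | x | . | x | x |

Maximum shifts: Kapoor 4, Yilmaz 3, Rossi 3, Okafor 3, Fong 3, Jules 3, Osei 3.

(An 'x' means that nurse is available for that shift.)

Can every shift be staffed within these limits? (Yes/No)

Yes

One valid schedule: Shift 1→Yilmaz, Shift 2→Rossi, Shift 3→Fong+Jules, Shift 4→Kapoor, Shift 5→Yilmaz+Okafor, Shift 6→Kapoor, Shift 7→Kapoor, Shift 8→Kapoor, Shift 9→Rossi, Shift 10→Yilmaz, Shift 11→Rossi+Okafor.
Loads: Kapoor 4/4, Yilmaz 3/3, Rossi 3/3, Okafor 2/3, Fong 1/3, Jules 1/3, Osei 0/3 — all within limits.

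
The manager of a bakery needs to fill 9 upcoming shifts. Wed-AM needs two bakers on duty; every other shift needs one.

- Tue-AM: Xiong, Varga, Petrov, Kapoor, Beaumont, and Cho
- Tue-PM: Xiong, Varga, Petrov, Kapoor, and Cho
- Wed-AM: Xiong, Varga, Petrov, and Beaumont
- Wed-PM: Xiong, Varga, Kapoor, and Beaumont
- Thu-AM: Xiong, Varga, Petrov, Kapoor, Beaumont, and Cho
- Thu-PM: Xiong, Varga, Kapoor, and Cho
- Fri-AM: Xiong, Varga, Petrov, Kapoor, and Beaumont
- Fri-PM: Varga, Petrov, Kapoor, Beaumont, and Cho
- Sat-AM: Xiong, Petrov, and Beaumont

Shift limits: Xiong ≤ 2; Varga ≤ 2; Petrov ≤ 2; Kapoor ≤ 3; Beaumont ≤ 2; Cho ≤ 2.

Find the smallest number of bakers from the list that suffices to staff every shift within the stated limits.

5

10 slots to fill and no one can take more than 3, so at least ⌈10/3⌉ = 4 bakers are needed.
Any 4 bakers together have capacity at most 3+2+2+2 = 9 < 10 slots, so 4 can never suffice.
Xiong, Varga, Petrov, Kapoor, and Beaumont alone can cover everything: Tue-AM→Kapoor, Tue-PM→Varga, Wed-AM→Petrov+Beaumont, Wed-PM→Varga, Thu-AM→Kapoor, Thu-PM→Xiong, Fri-AM→Kapoor, Fri-PM→Petrov, Sat-AM→Xiong.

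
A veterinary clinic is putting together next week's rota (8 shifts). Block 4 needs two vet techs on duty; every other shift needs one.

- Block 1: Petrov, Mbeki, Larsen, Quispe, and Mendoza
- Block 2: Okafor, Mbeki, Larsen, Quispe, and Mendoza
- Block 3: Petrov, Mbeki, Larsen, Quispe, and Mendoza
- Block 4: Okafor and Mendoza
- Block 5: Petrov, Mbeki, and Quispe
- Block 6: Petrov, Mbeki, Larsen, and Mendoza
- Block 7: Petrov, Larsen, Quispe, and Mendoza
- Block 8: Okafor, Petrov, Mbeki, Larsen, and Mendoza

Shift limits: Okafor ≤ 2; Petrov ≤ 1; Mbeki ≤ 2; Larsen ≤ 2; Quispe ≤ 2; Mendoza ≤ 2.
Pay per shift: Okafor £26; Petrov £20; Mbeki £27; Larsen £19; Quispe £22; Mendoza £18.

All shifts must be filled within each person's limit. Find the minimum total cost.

Block 4 can only be covered by Okafor and Mendoza, so that assignment is forced.
Picking the cheapest available vet tech for each shift independently would cost £172, but that ignores the shift limits.
An optimal schedule: Block 1→Larsen, Block 2→Quispe, Block 3→Quispe, Block 4→Mendoza+Okafor, Block 5→Petrov, Block 6→Mendoza, Block 7→Larsen, Block 8→Okafor.
Total: 19 + 22 + 22 + 18 + 26 + 20 + 18 + 19 + 26 = £190.

£190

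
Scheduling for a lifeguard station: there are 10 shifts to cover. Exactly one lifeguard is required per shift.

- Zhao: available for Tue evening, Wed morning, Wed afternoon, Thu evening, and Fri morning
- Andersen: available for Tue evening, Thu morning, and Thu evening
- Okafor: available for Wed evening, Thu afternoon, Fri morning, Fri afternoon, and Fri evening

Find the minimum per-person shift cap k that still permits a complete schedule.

4

With 3 lifeguards and 10 worker-slots to fill, someone must work at least ⌈10/3⌉ = 4 shifts, so k ≥ 4.
k = 4 works: Tue evening→Zhao, Wed morning→Zhao, Wed afternoon→Zhao, Wed evening→Okafor, Thu morning→Andersen, Thu afternoon→Okafor, Thu evening→Andersen, Fri morning→Zhao, Fri afternoon→Okafor, Fri evening→Okafor.
Loads: Zhao 4, Andersen 2, Okafor 4 — all ≤ 4.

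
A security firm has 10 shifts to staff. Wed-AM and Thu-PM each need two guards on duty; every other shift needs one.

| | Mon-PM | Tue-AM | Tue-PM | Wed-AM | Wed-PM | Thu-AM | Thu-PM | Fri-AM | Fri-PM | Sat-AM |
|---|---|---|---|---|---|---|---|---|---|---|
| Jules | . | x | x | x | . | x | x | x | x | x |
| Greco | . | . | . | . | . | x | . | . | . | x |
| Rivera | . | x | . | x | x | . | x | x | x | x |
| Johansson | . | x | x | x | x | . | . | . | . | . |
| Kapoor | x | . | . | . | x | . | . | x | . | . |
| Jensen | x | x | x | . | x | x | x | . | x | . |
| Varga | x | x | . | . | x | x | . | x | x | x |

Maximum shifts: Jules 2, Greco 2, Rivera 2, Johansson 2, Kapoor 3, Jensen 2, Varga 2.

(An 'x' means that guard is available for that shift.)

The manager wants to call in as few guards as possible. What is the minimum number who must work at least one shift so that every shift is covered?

6

12 slots to fill and no one can take more than 3, so at least ⌈12/3⌉ = 4 guards are needed.
Any 5 guards together have capacity at most 3+2+2+2+2 = 11 < 12 slots, so 5 can never suffice.
Jules, Greco, Rivera, Johansson, Kapoor, and Jensen alone can cover everything: Mon-PM→Kapoor, Tue-AM→Johansson, Tue-PM→Jules, Wed-AM→Jules+Rivera, Wed-PM→Johansson, Thu-AM→Greco, Thu-PM→Rivera+Jensen, Fri-AM→Kapoor, Fri-PM→Jensen, Sat-AM→Greco.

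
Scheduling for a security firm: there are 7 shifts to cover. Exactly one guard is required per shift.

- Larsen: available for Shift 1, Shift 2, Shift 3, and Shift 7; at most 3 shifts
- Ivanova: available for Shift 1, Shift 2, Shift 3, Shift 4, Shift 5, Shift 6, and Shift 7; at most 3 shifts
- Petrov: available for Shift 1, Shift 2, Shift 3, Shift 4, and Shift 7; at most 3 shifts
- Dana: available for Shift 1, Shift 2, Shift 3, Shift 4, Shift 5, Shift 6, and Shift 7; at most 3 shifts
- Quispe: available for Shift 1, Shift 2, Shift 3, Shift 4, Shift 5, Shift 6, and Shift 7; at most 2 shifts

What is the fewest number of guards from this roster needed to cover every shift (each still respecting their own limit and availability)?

3

7 slots to fill and no one can take more than 3, so at least ⌈7/3⌉ = 3 guards are needed.
Larsen, Ivanova, and Petrov alone can cover everything: Shift 1→Larsen, Shift 2→Larsen, Shift 3→Larsen, Shift 4→Ivanova, Shift 5→Ivanova, Shift 6→Ivanova, Shift 7→Petrov.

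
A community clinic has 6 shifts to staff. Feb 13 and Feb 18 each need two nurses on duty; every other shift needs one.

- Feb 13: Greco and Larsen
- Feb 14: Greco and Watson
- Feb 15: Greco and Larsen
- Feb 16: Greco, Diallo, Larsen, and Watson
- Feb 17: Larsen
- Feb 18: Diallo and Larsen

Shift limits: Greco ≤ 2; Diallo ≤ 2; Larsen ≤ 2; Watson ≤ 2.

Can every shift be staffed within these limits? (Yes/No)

Total capacity is 8 and 8 slots are needed, so capacity alone doesn't rule it out.
Shifts {Feb 13, Feb 17, Feb 18} need 5 worker-slots in total, but the nurses available for any of those shifts (Greco, Diallo, and Larsen) can supply at most 4 among them. So no valid schedule exists.

No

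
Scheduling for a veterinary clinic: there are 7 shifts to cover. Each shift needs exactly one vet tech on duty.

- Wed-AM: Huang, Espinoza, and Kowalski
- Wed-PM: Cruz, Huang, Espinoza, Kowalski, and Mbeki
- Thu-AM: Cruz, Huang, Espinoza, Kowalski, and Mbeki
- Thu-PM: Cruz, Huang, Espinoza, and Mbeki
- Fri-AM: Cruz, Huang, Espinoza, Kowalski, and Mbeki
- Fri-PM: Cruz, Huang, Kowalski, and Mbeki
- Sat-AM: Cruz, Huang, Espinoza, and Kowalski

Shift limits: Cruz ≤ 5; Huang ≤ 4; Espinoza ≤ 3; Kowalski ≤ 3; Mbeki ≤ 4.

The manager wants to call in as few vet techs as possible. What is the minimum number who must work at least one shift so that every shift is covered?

2

7 slots to fill and no one can take more than 5, so at least ⌈7/5⌉ = 2 vet techs are needed.
Cruz and Huang alone can cover everything: Wed-AM→Huang, Wed-PM→Cruz, Thu-AM→Cruz, Thu-PM→Cruz, Fri-AM→Cruz, Fri-PM→Cruz, Sat-AM→Huang.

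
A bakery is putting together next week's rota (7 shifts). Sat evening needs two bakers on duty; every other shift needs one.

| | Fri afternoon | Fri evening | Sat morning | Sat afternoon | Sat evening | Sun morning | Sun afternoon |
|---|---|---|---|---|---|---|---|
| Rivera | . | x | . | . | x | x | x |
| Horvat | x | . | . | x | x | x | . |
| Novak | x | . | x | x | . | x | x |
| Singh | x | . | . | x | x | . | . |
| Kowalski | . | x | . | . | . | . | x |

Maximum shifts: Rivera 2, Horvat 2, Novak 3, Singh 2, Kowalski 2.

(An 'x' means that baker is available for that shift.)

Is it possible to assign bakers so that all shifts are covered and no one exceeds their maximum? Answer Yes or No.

Yes

Sat morning can only be covered by Novak, so that assignment is forced.
One valid schedule: Fri afternoon→Horvat, Fri evening→Rivera, Sat morning→Novak, Sat afternoon→Horvat, Sat evening→Rivera+Singh, Sun morning→Novak, Sun afternoon→Novak.
Loads: Rivera 2/2, Horvat 2/2, Novak 3/3, Singh 1/2, Kowalski 0/2 — all within limits.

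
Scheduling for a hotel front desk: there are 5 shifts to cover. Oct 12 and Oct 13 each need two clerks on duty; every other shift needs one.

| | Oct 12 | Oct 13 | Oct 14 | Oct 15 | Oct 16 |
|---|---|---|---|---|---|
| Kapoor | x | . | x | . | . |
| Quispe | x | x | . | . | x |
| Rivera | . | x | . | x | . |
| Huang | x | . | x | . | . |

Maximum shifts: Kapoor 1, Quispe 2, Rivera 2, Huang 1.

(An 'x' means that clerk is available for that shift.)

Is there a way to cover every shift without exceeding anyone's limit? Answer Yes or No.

Shifts {Oct 12, Oct 13, Oct 14, Oct 16} need 6 worker-slots in total, but the clerks available for any of those shifts (Kapoor, Quispe, Rivera, and Huang) can supply at most 5 among them. So no valid schedule exists.

No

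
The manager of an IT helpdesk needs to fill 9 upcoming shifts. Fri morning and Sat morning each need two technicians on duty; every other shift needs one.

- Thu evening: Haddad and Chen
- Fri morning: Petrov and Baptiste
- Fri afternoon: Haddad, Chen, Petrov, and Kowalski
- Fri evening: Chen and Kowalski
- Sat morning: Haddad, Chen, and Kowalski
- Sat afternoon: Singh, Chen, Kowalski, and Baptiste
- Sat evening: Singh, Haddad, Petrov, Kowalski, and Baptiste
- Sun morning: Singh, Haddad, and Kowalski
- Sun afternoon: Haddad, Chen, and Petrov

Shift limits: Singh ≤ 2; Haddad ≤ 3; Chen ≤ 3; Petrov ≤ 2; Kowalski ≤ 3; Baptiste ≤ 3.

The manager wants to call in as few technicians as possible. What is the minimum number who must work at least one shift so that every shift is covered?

11 slots to fill and no one can take more than 3, so at least ⌈11/3⌉ = 4 technicians are needed.
Haddad, Chen, Petrov, and Baptiste alone can cover everything: Thu evening→Haddad, Fri morning→Petrov+Baptiste, Fri afternoon→Chen, Fri evening→Chen, Sat morning→Haddad+Chen, Sat afternoon→Baptiste, Sat evening→Baptiste, Sun morning→Haddad, Sun afternoon→Petrov.

4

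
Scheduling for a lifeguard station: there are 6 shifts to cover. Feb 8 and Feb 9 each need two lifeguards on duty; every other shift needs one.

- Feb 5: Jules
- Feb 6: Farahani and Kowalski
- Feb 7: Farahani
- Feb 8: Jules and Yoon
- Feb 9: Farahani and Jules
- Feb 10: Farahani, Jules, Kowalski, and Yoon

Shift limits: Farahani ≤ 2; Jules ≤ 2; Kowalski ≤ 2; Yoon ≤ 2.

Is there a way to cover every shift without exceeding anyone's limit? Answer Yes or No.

Total capacity is 8 and 8 slots are needed, so capacity alone doesn't rule it out.
Shifts {Feb 5, Feb 8, Feb 9} need 5 worker-slots in total, but the lifeguards available for any of those shifts (Farahani, Jules, and Yoon) can supply at most 4 among them. So no valid schedule exists.

No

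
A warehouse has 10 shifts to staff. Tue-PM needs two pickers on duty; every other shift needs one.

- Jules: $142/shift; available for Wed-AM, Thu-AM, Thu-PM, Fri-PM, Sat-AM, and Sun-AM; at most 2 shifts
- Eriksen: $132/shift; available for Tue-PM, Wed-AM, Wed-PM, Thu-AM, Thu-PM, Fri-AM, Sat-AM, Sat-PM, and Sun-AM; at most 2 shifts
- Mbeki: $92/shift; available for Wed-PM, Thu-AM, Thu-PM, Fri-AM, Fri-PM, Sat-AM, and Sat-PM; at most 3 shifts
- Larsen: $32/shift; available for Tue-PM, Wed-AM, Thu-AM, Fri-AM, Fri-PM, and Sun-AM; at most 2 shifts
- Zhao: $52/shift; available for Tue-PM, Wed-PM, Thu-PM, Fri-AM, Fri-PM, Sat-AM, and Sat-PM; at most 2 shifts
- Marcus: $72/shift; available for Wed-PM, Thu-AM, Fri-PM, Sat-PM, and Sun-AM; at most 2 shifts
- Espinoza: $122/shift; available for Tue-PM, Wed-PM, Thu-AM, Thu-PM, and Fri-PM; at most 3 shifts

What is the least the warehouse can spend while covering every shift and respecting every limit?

Picking the cheapest available picker for each shift independently would cost $452, but that ignores the shift limits.
An optimal schedule: Tue-PM→Zhao+Espinoza, Wed-AM→Larsen, Wed-PM→Mbeki, Thu-AM→Mbeki, Thu-PM→Mbeki, Fri-AM→Larsen, Fri-PM→Espinoza, Sat-AM→Zhao, Sat-PM→Marcus, Sun-AM→Marcus.
Total: 52 + 122 + 32 + 92 + 92 + 92 + 32 + 122 + 52 + 72 + 72 = $832.

$832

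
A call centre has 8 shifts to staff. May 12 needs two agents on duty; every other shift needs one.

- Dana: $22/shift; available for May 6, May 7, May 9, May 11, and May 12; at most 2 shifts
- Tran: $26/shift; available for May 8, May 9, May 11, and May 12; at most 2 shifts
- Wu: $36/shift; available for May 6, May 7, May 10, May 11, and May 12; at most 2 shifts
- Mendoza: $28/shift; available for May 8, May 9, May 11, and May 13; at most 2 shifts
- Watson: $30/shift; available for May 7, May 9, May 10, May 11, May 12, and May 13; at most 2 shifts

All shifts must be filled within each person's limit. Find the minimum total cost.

Picking the cheapest available agent for each shift independently would cost $220, but that ignores the shift limits.
An optimal schedule: May 6→Dana, May 7→Dana, May 8→Tran, May 9→Tran, May 10→Watson, May 11→Mendoza, May 12→Watson+Wu, May 13→Mendoza.
Total: 22 + 22 + 26 + 26 + 30 + 28 + 30 + 36 + 28 = $248.

$248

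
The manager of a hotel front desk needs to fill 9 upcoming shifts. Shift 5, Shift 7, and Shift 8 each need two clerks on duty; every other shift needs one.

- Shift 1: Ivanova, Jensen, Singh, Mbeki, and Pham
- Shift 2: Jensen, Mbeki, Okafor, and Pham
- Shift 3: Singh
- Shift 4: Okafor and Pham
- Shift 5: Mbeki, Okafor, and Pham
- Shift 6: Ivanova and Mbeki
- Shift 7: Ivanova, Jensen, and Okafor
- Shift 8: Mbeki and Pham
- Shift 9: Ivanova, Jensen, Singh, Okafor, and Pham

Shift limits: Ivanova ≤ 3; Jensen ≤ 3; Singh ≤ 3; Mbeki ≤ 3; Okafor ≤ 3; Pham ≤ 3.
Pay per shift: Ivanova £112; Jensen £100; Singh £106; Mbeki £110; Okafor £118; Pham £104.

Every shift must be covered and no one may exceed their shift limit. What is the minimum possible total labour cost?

Shift 3 can only be covered by Singh, so that assignment is forced.
Shift 8 can only be covered by Mbeki and Pham, so that assignment is forced.
Picking the cheapest available clerk for each shift independently would cost £1260, but that ignores the shift limits.
An optimal schedule: Shift 1→Jensen, Shift 2→Jensen, Shift 3→Singh, Shift 4→Pham, Shift 5→Pham+Mbeki, Shift 6→Mbeki, Shift 7→Jensen+Ivanova, Shift 8→Pham+Mbeki, Shift 9→Singh.
Total: 100 + 100 + 106 + 104 + 104 + 110 + 110 + 100 + 112 + 104 + 110 + 106 = £1266.

£1266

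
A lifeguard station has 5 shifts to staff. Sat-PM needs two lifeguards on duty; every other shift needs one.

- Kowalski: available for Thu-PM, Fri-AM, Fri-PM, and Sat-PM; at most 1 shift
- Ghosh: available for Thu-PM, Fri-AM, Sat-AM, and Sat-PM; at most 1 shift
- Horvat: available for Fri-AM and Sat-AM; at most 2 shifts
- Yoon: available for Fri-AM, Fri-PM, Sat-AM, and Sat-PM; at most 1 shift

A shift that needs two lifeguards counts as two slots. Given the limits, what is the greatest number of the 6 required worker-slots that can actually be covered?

Total capacity across all lifeguards is 1+1+2+1 = 5, and 6 slots are needed, so at most 5 can be filled.
An assignment achieving 5: Thu-PM→Kowalski, Fri-AM→Horvat, Fri-PM→Yoon, Sat-AM→Horvat, Sat-PM→Ghosh.
Loads: Kowalski 1/1, Ghosh 1/1, Horvat 2/2, Yoon 1/1.

5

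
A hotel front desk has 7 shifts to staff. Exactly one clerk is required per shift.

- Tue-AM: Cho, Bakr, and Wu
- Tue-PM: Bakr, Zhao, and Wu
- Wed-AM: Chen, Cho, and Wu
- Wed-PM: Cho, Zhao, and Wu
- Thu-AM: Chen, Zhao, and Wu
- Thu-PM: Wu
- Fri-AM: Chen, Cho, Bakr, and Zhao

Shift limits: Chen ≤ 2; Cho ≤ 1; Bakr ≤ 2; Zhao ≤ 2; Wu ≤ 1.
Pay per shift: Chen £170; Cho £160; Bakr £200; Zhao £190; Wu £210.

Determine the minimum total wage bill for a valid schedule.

£1290

Thu-PM can only be covered by Wu, so that assignment is forced.
Picking the cheapest available clerk for each shift independently would cost £1210, but that ignores the shift limits.
An optimal schedule: Tue-AM→Cho, Tue-PM→Zhao, Wed-AM→Chen, Wed-PM→Zhao, Thu-AM→Chen, Thu-PM→Wu, Fri-AM→Bakr.
Total: 160 + 190 + 170 + 190 + 170 + 210 + 200 = £1290.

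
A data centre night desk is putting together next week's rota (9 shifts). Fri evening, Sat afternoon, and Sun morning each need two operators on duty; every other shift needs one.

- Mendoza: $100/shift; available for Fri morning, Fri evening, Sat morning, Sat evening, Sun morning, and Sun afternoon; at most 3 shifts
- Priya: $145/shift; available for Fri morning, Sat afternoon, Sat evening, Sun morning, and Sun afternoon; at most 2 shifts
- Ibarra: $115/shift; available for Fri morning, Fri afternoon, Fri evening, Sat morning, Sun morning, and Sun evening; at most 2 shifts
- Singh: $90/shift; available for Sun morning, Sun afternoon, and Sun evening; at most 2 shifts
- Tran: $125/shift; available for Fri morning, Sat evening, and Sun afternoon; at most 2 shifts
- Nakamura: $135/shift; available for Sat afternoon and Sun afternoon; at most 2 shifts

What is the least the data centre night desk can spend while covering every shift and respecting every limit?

Fri afternoon can only be covered by Ibarra, so that assignment is forced.
Fri evening can only be covered by Mendoza and Ibarra, so that assignment is forced.
Sat afternoon can only be covered by Priya and Nakamura, so that assignment is forced.
Picking the cheapest available operator for each shift independently would cost $1280, but that ignores the shift limits.
An optimal schedule: Fri morning→Tran, Fri afternoon→Ibarra, Fri evening→Mendoza+Ibarra, Sat morning→Mendoza, Sat afternoon→Nakamura+Priya, Sat evening→Tran, Sun morning→Singh+Mendoza, Sun afternoon→Nakamura, Sun evening→Singh.
Total: 125 + 115 + 100 + 115 + 100 + 135 + 145 + 125 + 90 + 100 + 135 + 90 = $1375.

$1375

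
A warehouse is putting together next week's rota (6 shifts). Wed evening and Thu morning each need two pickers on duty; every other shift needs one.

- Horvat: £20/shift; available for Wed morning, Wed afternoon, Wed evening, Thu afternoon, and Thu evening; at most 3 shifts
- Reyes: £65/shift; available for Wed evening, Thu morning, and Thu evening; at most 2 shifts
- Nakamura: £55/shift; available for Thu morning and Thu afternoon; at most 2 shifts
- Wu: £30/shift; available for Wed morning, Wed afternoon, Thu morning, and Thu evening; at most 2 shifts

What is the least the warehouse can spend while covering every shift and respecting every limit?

£295

Wed evening can only be covered by Horvat and Reyes, so that assignment is forced.
Picking the cheapest available picker for each shift independently would cost £250, but that ignores the shift limits.
An optimal schedule: Wed morning→Horvat, Wed afternoon→Horvat, Wed evening→Horvat+Reyes, Thu morning→Wu+Nakamura, Thu afternoon→Nakamura, Thu evening→Wu.
Total: 20 + 20 + 20 + 65 + 30 + 55 + 55 + 30 = £295.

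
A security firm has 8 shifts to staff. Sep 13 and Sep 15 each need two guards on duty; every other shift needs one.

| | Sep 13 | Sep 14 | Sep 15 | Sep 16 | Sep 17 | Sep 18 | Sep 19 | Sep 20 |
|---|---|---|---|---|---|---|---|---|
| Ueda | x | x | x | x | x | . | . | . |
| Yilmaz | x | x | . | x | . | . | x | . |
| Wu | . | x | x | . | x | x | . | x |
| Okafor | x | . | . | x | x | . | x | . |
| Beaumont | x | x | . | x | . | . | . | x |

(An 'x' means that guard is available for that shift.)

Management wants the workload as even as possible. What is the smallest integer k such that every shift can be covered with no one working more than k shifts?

2

With 5 guards and 10 worker-slots to fill, someone must work at least ⌈10/5⌉ = 2 shifts, so k ≥ 2.
k = 2 works: Sep 13→Okafor+Beaumont, Sep 14→Yilmaz, Sep 15→Ueda+Wu, Sep 16→Okafor, Sep 17→Ueda, Sep 18→Wu, Sep 19→Yilmaz, Sep 20→Beaumont.
Loads: Ueda 2, Yilmaz 2, Wu 2, Okafor 2, Beaumont 2 — all ≤ 2.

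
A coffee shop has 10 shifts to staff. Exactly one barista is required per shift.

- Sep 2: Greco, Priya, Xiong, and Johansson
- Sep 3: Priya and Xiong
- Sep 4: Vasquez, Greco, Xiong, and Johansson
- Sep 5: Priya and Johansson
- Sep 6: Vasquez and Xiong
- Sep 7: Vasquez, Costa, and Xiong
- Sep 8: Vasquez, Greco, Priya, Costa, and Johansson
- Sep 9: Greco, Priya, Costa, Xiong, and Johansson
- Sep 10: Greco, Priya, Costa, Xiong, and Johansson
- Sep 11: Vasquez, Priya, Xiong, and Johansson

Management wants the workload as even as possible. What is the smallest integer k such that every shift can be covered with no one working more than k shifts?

With 6 baristas and 10 worker-slots to fill, someone must work at least ⌈10/6⌉ = 2 shifts, so k ≥ 2.
k = 2 works: Sep 2→Greco, Sep 3→Priya, Sep 4→Greco, Sep 5→Priya, Sep 6→Vasquez, Sep 7→Vasquez, Sep 8→Costa, Sep 9→Costa, Sep 10→Xiong, Sep 11→Xiong.
Loads: Vasquez 2, Greco 2, Priya 2, Costa 2, Xiong 2, Johansson 0 — all ≤ 2.

2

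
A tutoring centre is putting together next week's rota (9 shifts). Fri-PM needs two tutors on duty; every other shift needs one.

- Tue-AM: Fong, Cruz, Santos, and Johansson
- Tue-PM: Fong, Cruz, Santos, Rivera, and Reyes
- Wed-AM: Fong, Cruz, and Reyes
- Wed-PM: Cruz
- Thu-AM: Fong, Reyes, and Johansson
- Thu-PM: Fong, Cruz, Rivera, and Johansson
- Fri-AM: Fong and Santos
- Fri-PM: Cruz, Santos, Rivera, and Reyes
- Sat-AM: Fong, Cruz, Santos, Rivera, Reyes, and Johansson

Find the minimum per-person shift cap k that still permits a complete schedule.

2

With 6 tutors and 10 worker-slots to fill, someone must work at least ⌈10/6⌉ = 2 shifts, so k ≥ 2.
k = 2 works: Tue-AM→Cruz, Tue-PM→Santos, Wed-AM→Fong, Wed-PM→Cruz, Thu-AM→Reyes, Thu-PM→Rivera, Fri-AM→Fong, Fri-PM→Santos+Rivera, Sat-AM→Reyes.
Loads: Fong 2, Cruz 2, Santos 2, Rivera 2, Reyes 2, Johansson 0 — all ≤ 2.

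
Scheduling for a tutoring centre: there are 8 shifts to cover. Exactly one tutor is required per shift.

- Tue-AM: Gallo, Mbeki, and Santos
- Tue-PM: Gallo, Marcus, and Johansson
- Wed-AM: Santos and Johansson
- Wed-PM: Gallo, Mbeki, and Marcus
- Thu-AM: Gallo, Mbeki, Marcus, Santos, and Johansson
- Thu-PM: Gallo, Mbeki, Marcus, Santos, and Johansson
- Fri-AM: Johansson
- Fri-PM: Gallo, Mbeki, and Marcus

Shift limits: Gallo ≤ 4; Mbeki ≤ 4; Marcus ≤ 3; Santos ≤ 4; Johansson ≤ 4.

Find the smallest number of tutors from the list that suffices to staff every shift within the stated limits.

8 slots to fill and no one can take more than 4, so at least ⌈8/4⌉ = 2 tutors are needed.
Gallo and Johansson alone can cover everything: Tue-AM→Gallo, Tue-PM→Gallo, Wed-AM→Johansson, Wed-PM→Gallo, Thu-AM→Johansson, Thu-PM→Johansson, Fri-AM→Johansson, Fri-PM→Gallo.

2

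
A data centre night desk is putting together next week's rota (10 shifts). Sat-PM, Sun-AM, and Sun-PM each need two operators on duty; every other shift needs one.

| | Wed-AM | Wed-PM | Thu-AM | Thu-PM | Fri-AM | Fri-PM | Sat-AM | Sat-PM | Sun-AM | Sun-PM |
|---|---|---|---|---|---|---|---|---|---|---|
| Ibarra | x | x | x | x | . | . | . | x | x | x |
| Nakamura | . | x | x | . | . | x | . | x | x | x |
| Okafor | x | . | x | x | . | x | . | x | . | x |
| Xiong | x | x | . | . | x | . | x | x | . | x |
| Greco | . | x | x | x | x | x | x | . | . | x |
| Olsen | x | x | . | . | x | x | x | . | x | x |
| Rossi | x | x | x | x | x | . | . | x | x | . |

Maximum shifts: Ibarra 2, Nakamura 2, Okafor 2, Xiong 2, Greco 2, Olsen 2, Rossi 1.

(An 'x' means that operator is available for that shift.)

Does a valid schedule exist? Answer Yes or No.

One valid schedule: Wed-AM→Ibarra, Wed-PM→Greco, Thu-AM→Okafor, Thu-PM→Ibarra, Fri-AM→Xiong, Fri-PM→Nakamura, Sat-AM→Xiong, Sat-PM→Okafor+Rossi, Sun-AM→Nakamura+Olsen, Sun-PM→Greco+Olsen.
Loads: Ibarra 2/2, Nakamura 2/2, Okafor 2/2, Xiong 2/2, Greco 2/2, Olsen 2/2, Rossi 1/1 — all within limits.

Yes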